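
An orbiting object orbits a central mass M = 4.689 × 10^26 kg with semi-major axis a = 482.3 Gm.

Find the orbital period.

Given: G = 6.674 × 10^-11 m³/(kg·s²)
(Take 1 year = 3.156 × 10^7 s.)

Convert to SI: a = 482.3 Gm = 4.823e+11 m.
GM = G · M = 6.674e-11 · 4.689e+26 = 3.12944e+16 m³/s².
Kepler's third law: T = 2π √(a³ / GM).
Substituting a = 4.823e+11 m and GM = 3.12944e+16 m³/s²:
T = 2π √((4.823e+11)³ / 3.12944e+16) s
T ≈ 1.19e+10 s = 377 years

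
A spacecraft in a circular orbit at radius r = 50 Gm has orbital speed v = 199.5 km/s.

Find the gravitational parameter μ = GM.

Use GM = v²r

Convert to SI: r = 50 Gm = 5e+10 m; v = 199.5 km/s = 199500 m/s.
For a circular orbit v² = GM/r, so GM = v² · r.
GM = (199500)² · 5e+10 m³/s² ≈ 1.99e+21 m³/s² = 1.99 × 10^21 m³/s².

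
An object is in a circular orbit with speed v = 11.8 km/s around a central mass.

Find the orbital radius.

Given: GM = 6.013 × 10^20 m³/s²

Convert to SI: v = 11.8 km/s = 11800 m/s.
For a circular orbit, v² = GM / r, so r = GM / v².
r = 6.013e+20 / (11800)² m ≈ 4.318e+12 m = 4.318 × 10^12 m.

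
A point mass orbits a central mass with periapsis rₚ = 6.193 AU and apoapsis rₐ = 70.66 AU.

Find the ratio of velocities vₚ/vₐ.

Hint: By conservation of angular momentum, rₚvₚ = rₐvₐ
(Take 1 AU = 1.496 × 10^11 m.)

Convert to SI: rₚ = 6.193 AU = 9.26473e+11 m; rₐ = 70.66 AU = 1.05707e+13 m.
Conservation of angular momentum gives rₚvₚ = rₐvₐ, so vₚ/vₐ = rₐ/rₚ.
vₚ/vₐ = 1.05707e+13 / 9.26473e+11 ≈ 11.41.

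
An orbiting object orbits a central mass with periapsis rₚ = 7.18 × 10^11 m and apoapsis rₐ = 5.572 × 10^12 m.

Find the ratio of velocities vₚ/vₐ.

Conservation of angular momentum gives rₚvₚ = rₐvₐ, so vₚ/vₐ = rₐ/rₚ.
vₚ/vₐ = 5.572e+12 / 7.18e+11 ≈ 7.76.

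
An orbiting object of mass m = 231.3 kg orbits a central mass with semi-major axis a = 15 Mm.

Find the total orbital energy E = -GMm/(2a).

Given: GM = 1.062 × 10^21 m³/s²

Convert to SI: a = 15 Mm = 1.5e+07 m.
E = −GMm / (2a).
E = −1.062e+21 · 231.3 / (2 · 1.5e+07) J ≈ -8.188e+15 J = -8.188 PJ.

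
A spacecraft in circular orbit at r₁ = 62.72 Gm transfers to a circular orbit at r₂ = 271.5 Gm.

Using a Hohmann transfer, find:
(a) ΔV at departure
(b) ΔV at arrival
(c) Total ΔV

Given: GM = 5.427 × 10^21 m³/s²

Convert to SI: r₁ = 62.72 Gm = 6.272e+10 m; r₂ = 271.5 Gm = 2.715e+11 m.
Transfer semi-major axis: a_t = (r₁ + r₂)/2 = (6.272e+10 + 2.715e+11)/2 = 1.6711e+11 m.
Circular speeds: v₁ = √(GM/r₁) = 294155 m/s, v₂ = √(GM/r₂) = 141382 m/s.
Transfer speeds (vis-viva v² = GM(2/r − 1/a_t)): v₁ᵗ = 374939 m/s, v₂ᵗ = 86615.7 m/s.
(a) ΔV₁ = |v₁ᵗ − v₁| ≈ 8.078e+04 m/s = 80.78 km/s.
(b) ΔV₂ = |v₂ − v₂ᵗ| ≈ 5.477e+04 m/s = 54.77 km/s.
(c) ΔV_total = ΔV₁ + ΔV₂ ≈ 1.356e+05 m/s = 135.6 km/s.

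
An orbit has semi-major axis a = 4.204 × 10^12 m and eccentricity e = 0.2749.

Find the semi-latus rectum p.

p = a (1 − e²).
p = 4.204e+12 · (1 − (0.2749)²) = 4.204e+12 · 0.92443 ≈ 3.886e+12 m = 3.886 × 10^12 m.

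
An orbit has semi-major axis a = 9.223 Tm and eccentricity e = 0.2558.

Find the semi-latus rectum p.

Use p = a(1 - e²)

Convert to SI: a = 9.223 Tm = 9.223e+12 m.
p = a (1 − e²).
p = 9.223e+12 · (1 − (0.2558)²) = 9.223e+12 · 0.934566 ≈ 8.62e+12 m = 8.62 Tm.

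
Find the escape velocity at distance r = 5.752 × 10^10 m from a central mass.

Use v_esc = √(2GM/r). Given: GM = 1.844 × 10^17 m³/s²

Escape velocity comes from setting total energy to zero: ½v² − GM/r = 0 ⇒ v_esc = √(2GM / r).
v_esc = √(2 · 1.844e+17 / 5.752e+10) m/s ≈ 2532 m/s = 2.532 km/s.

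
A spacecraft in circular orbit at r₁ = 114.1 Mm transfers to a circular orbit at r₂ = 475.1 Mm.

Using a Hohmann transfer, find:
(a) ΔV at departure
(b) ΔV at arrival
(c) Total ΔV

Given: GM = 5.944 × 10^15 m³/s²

Convert to SI: r₁ = 114.1 Mm = 1.141e+08 m; r₂ = 475.1 Mm = 4.751e+08 m.
Transfer semi-major axis: a_t = (r₁ + r₂)/2 = (1.141e+08 + 4.751e+08)/2 = 2.946e+08 m.
Circular speeds: v₁ = √(GM/r₁) = 7217.66 m/s, v₂ = √(GM/r₂) = 3537.1 m/s.
Transfer speeds (vis-viva v² = GM(2/r − 1/a_t)): v₁ᵗ = 9165.85 m/s, v₂ᵗ = 2201.27 m/s.
(a) ΔV₁ = |v₁ᵗ − v₁| ≈ 1948 m/s = 1.948 km/s.
(b) ΔV₂ = |v₂ − v₂ᵗ| ≈ 1336 m/s = 1.336 km/s.
(c) ΔV_total = ΔV₁ + ΔV₂ ≈ 3284 m/s = 3.284 km/s.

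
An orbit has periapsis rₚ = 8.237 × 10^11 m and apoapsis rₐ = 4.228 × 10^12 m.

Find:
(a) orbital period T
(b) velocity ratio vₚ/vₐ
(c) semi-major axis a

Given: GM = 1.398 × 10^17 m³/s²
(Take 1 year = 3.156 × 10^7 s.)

(a) With a = (rₚ + rₐ)/2 = 2.52585e+12 m, T = 2π √(a³/GM) = 2π √((2.52585e+12)³/1.398e+17) s ≈ 6.746e+10 s
(b) Conservation of angular momentum (rₚvₚ = rₐvₐ) gives vₚ/vₐ = rₐ/rₚ = 4.228e+12/8.237e+11 ≈ 5.133
(c) a = (rₚ + rₐ)/2 = (8.237e+11 + 4.228e+12)/2 ≈ 2.526e+12 m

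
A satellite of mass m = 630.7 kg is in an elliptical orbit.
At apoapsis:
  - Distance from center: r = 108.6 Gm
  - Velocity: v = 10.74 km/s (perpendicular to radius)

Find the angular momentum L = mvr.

Convert to SI: r = 108.6 Gm = 1.086e+11 m; v = 10.74 km/s = 10740 m/s.
Since v is perpendicular to r, L = m · v · r.
L = 630.7 · 10740 · 1.086e+11 kg·m²/s ≈ 7.356e+17 kg·m²/s.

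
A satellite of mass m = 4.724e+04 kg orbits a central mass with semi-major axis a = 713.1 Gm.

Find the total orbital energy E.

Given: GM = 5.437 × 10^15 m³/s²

Convert to SI: a = 713.1 Gm = 7.131e+11 m.
E = −GMm / (2a).
E = −5.437e+15 · 4.724e+04 / (2 · 7.131e+11) J ≈ -1.801e+08 J = -180.1 MJ.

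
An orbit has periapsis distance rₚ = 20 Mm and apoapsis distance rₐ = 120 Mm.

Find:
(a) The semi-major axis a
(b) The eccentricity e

Convert to SI: rₚ = 20 Mm = 2e+07 m; rₐ = 120 Mm = 1.2e+08 m.
(a) a = (rₚ + rₐ) / 2 = (2e+07 + 1.2e+08) / 2 ≈ 7e+07 m = 70 Mm.
(b) e = (rₐ − rₚ) / (rₐ + rₚ) = (1.2e+08 − 2e+07) / (1.2e+08 + 2e+07) ≈ 0.7143.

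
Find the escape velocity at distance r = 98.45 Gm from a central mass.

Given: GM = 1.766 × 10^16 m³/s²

Convert to SI: r = 98.45 Gm = 9.845e+10 m.
Escape velocity comes from setting total energy to zero: ½v² − GM/r = 0 ⇒ v_esc = √(2GM / r).
v_esc = √(2 · 1.766e+16 / 9.845e+10) m/s ≈ 599 m/s = 599 m/s.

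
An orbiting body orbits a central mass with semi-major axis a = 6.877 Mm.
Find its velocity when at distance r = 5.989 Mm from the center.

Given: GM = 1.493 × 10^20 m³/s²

Convert to SI: a = 6.877 Mm = 6.877e+06 m; r = 5.989 Mm = 5.989e+06 m.
Vis-viva: v = √(GM · (2/r − 1/a)).
2/r − 1/a = 2/5.989e+06 − 1/6.877e+06 = 1.88533e-07 m⁻¹.
v = √(1.493e+20 · 1.88533e-07) m/s ≈ 5.305e+06 m/s = 5305 km/s.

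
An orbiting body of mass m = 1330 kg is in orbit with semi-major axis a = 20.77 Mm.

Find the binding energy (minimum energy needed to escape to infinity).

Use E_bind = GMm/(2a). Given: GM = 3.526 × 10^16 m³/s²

Convert to SI: a = 20.77 Mm = 2.077e+07 m.
Total orbital energy is E = −GMm/(2a); binding energy is E_bind = −E = GMm/(2a).
E_bind = 3.526e+16 · 1330 / (2 · 2.077e+07) J ≈ 1.129e+12 J = 1.129 TJ.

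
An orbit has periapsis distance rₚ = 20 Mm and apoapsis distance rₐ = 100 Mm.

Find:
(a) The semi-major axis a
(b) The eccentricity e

Convert to SI: rₚ = 20 Mm = 2e+07 m; rₐ = 100 Mm = 1e+08 m.
(a) a = (rₚ + rₐ) / 2 = (2e+07 + 1e+08) / 2 ≈ 6e+07 m = 60 Mm.
(b) e = (rₐ − rₚ) / (rₐ + rₚ) = (1e+08 − 2e+07) / (1e+08 + 2e+07) ≈ 0.6667.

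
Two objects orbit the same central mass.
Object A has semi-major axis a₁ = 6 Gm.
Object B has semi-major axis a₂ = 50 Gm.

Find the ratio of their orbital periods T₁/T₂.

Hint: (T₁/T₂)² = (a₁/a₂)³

Convert to SI: a₁ = 6 Gm = 6e+09 m; a₂ = 50 Gm = 5e+10 m.
From Kepler's third law, (T₁/T₂)² = (a₁/a₂)³, so T₁/T₂ = (a₁/a₂)^(3/2).
a₁/a₂ = 6e+09 / 5e+10 = 0.12.
T₁/T₂ = (0.12)^(3/2) ≈ 0.04157.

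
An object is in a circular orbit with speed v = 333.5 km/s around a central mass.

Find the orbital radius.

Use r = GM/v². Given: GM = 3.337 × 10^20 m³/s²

Convert to SI: v = 333.5 km/s = 333500 m/s.
For a circular orbit, v² = GM / r, so r = GM / v².
r = 3.337e+20 / (333500)² m ≈ 3e+09 m = 3 Gm.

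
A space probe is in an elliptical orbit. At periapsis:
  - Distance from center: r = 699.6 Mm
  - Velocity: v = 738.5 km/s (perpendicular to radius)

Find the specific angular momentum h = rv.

Convert to SI: r = 699.6 Mm = 6.996e+08 m; v = 738.5 km/s = 738500 m/s.
With v perpendicular to r, h = r · v.
h = 6.996e+08 · 738500 m²/s ≈ 5.167e+14 m²/s.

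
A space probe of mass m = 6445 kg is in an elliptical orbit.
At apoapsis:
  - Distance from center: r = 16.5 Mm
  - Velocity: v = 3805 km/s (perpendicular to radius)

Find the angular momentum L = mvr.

Convert to SI: r = 16.5 Mm = 1.65e+07 m; v = 3805 km/s = 3.805e+06 m/s.
Since v is perpendicular to r, L = m · v · r.
L = 6445 · 3.805e+06 · 1.65e+07 kg·m²/s ≈ 4.046e+17 kg·m²/s.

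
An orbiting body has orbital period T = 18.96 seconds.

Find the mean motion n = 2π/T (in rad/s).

n = 2π / T.
n = 2π / 18.96 s ≈ 0.3314 rad/s.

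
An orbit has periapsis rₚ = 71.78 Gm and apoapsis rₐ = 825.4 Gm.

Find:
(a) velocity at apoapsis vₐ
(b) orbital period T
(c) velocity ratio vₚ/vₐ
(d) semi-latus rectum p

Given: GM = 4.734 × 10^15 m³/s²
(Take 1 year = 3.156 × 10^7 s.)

Convert to SI: rₚ = 71.78 Gm = 7.178e+10 m; rₐ = 825.4 Gm = 8.254e+11 m.
(a) With a = (rₚ + rₐ)/2 = 4.4859e+11 m, vₐ = √(GM (2/rₐ − 1/a)) = √(4.734e+15 · (2/8.254e+11 − 1/4.4859e+11)) m/s ≈ 30.29 m/s
(b) With a = (rₚ + rₐ)/2 = 4.4859e+11 m, T = 2π √(a³/GM) = 2π √((4.4859e+11)³/4.734e+15) s ≈ 2.744e+10 s
(c) Conservation of angular momentum (rₚvₚ = rₐvₐ) gives vₚ/vₐ = rₐ/rₚ = 8.254e+11/7.178e+10 ≈ 11.5
(d) From a = (rₚ + rₐ)/2 = 4.4859e+11 m and e = (rₐ − rₚ)/(rₐ + rₚ) = 0.839988, p = a(1 − e²) = 4.4859e+11 · (1 − (0.839988)²) ≈ 1.321e+11 m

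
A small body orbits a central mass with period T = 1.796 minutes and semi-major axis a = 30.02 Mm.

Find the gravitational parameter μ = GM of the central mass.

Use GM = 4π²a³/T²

Convert to SI: T = 1.796 minutes = 107.76 s; a = 30.02 Mm = 3.002e+07 m.
GM = 4π² · a³ / T².
GM = 4π² · (3.002e+07)³ / (107.76)² m³/s² ≈ 9.198e+19 m³/s² = 9.198 × 10^19 m³/s².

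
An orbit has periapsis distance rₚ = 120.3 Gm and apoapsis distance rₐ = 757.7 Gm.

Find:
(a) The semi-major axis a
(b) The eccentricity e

Convert to SI: rₚ = 120.3 Gm = 1.203e+11 m; rₐ = 757.7 Gm = 7.577e+11 m.
(a) a = (rₚ + rₐ) / 2 = (1.203e+11 + 7.577e+11) / 2 ≈ 4.39e+11 m = 439 Gm.
(b) e = (rₐ − rₚ) / (rₐ + rₚ) = (7.577e+11 − 1.203e+11) / (7.577e+11 + 1.203e+11) ≈ 0.726.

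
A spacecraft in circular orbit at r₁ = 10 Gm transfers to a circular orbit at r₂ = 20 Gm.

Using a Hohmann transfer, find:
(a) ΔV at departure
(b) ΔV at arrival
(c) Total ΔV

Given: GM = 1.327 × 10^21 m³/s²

Convert to SI: r₁ = 10 Gm = 1e+10 m; r₂ = 20 Gm = 2e+10 m.
Transfer semi-major axis: a_t = (r₁ + r₂)/2 = (1e+10 + 2e+10)/2 = 1.5e+10 m.
Circular speeds: v₁ = √(GM/r₁) = 364280 m/s, v₂ = √(GM/r₂) = 257585 m/s.
Transfer speeds (vis-viva v² = GM(2/r − 1/a_t)): v₁ᵗ = 420634 m/s, v₂ᵗ = 210317 m/s.
(a) ΔV₁ = |v₁ᵗ − v₁| ≈ 5.635e+04 m/s = 56.35 km/s.
(b) ΔV₂ = |v₂ − v₂ᵗ| ≈ 4.727e+04 m/s = 47.27 km/s.
(c) ΔV_total = ΔV₁ + ΔV₂ ≈ 1.036e+05 m/s = 103.6 km/s.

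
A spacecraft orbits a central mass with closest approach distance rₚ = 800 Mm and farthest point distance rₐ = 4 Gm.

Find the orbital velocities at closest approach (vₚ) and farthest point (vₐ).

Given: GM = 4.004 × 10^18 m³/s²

Convert to SI: rₚ = 800 Mm = 8e+08 m; rₐ = 4 Gm = 4e+09 m.
Use the vis-viva equation v² = GM(2/r − 1/a) with a = (rₚ + rₐ)/2 = (8e+08 + 4e+09)/2 = 2.4e+09 m.
vₚ = √(GM · (2/rₚ − 1/a)) = √(4.004e+18 · (2/8e+08 − 1/2.4e+09)) m/s ≈ 9.133e+04 m/s = 91.33 km/s.
vₐ = √(GM · (2/rₐ − 1/a)) = √(4.004e+18 · (2/4e+09 − 1/2.4e+09)) m/s ≈ 1.827e+04 m/s = 18.27 km/s.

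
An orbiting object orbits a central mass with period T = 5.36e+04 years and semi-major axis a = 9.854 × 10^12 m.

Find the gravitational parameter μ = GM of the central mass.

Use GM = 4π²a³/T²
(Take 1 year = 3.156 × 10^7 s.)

Convert to SI: T = 5.36e+04 years = 1.69162e+12 s.
GM = 4π² · a³ / T².
GM = 4π² · (9.854e+12)³ / (1.69162e+12)² m³/s² ≈ 1.32e+16 m³/s² = 1.32 × 10^16 m³/s².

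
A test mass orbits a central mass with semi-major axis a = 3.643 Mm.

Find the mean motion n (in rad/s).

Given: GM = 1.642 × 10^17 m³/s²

Convert to SI: a = 3.643 Mm = 3.643e+06 m.
n = √(GM / a³).
n = √(1.642e+17 / (3.643e+06)³) rad/s ≈ 0.05828 rad/s.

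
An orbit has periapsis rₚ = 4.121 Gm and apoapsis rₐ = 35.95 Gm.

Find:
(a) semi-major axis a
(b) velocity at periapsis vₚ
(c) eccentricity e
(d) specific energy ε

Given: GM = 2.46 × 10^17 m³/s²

Convert to SI: rₚ = 4.121 Gm = 4.121e+09 m; rₐ = 35.95 Gm = 3.595e+10 m.
(a) a = (rₚ + rₐ)/2 = (4.121e+09 + 3.595e+10)/2 ≈ 2.004e+10 m
(b) With a = (rₚ + rₐ)/2 = 2.00355e+10 m, vₚ = √(GM (2/rₚ − 1/a)) = √(2.46e+17 · (2/4.121e+09 − 1/2.00355e+10)) m/s ≈ 1.035e+04 m/s
(c) e = (rₐ − rₚ)/(rₐ + rₚ) = (3.595e+10 − 4.121e+09)/(3.595e+10 + 4.121e+09) ≈ 0.7943
(d) With a = (rₚ + rₐ)/2 = 2.00355e+10 m, ε = −GM/(2a) = −2.46e+17/(2 · 2.00355e+10) J/kg ≈ -6.139e+06 J/kg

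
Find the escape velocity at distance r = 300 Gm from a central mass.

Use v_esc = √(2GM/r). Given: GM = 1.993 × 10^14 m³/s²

Convert to SI: r = 300 Gm = 3e+11 m.
Escape velocity comes from setting total energy to zero: ½v² − GM/r = 0 ⇒ v_esc = √(2GM / r).
v_esc = √(2 · 1.993e+14 / 3e+11) m/s ≈ 36.45 m/s = 36.45 m/s.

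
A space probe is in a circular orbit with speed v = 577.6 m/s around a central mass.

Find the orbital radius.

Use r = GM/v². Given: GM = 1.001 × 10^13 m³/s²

For a circular orbit, v² = GM / r, so r = GM / v².
r = 1.001e+13 / (577.6)² m ≈ 3e+07 m = 30 Mm.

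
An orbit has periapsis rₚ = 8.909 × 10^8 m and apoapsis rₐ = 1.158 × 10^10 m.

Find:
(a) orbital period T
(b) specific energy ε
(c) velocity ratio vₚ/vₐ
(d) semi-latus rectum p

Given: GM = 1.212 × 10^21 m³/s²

(a) With a = (rₚ + rₐ)/2 = 6.23545e+09 m, T = 2π √(a³/GM) = 2π √((6.23545e+09)³/1.212e+21) s ≈ 8.886e+04 s
(b) With a = (rₚ + rₐ)/2 = 6.23545e+09 m, ε = −GM/(2a) = −1.212e+21/(2 · 6.23545e+09) J/kg ≈ -9.719e+10 J/kg
(c) Conservation of angular momentum (rₚvₚ = rₐvₐ) gives vₚ/vₐ = rₐ/rₚ = 1.158e+10/8.909e+08 ≈ 13
(d) From a = (rₚ + rₐ)/2 = 6.23545e+09 m and e = (rₐ − rₚ)/(rₐ + rₚ) = 0.857123, p = a(1 − e²) = 6.23545e+09 · (1 − (0.857123)²) ≈ 1.655e+09 m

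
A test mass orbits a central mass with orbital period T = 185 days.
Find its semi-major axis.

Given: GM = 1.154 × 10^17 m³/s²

Convert to SI: T = 185 days = 1.5984e+07 s.
Invert Kepler's third law: a = (GM · T² / (4π²))^(1/3).
Substituting T = 1.5984e+07 s and GM = 1.154e+17 m³/s²:
a = (1.154e+17 · (1.5984e+07)² / (4π²))^(1/3) m
a ≈ 9.073e+09 m = 9.073 × 10^9 m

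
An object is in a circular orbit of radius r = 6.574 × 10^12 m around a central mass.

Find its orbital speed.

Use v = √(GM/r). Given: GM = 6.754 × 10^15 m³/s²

For a circular orbit, gravity supplies the centripetal force, so v = √(GM / r).
v = √(6.754e+15 / 6.574e+12) m/s ≈ 32.05 m/s = 32.05 m/s.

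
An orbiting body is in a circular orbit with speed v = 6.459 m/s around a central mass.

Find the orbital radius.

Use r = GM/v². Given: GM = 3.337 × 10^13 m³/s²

For a circular orbit, v² = GM / r, so r = GM / v².
r = 3.337e+13 / (6.459)² m ≈ 7.999e+11 m = 799.9 Gm.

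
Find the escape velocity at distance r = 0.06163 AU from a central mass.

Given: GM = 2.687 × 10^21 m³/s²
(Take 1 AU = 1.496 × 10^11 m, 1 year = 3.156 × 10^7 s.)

Convert to SI: r = 0.06163 AU = 9.21985e+09 m.
Escape velocity comes from setting total energy to zero: ½v² − GM/r = 0 ⇒ v_esc = √(2GM / r).
v_esc = √(2 · 2.687e+21 / 9.21985e+09) m/s ≈ 7.635e+05 m/s = 161.1 AU/year.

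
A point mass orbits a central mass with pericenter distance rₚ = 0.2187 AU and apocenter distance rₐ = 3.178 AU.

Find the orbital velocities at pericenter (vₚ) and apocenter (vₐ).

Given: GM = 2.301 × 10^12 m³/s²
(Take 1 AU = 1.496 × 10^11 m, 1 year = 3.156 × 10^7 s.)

Convert to SI: rₚ = 0.2187 AU = 3.27175e+10 m; rₐ = 3.178 AU = 4.75429e+11 m.
Use the vis-viva equation v² = GM(2/r − 1/a) with a = (rₚ + rₐ)/2 = (3.27175e+10 + 4.75429e+11)/2 = 2.54073e+11 m.
vₚ = √(GM · (2/rₚ − 1/a)) = √(2.301e+12 · (2/3.27175e+10 − 1/2.54073e+11)) m/s ≈ 11.47 m/s = 0.00242 AU/year.
vₐ = √(GM · (2/rₐ − 1/a)) = √(2.301e+12 · (2/4.75429e+11 − 1/2.54073e+11)) m/s ≈ 0.7895 m/s = 0.0001665 AU/year.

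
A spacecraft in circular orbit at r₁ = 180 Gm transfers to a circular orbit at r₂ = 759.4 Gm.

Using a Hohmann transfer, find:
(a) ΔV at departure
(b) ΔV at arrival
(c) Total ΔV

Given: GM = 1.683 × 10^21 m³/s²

Convert to SI: r₁ = 180 Gm = 1.8e+11 m; r₂ = 759.4 Gm = 7.594e+11 m.
Transfer semi-major axis: a_t = (r₁ + r₂)/2 = (1.8e+11 + 7.594e+11)/2 = 4.697e+11 m.
Circular speeds: v₁ = √(GM/r₁) = 96695.4 m/s, v₂ = √(GM/r₂) = 47076.8 m/s.
Transfer speeds (vis-viva v² = GM(2/r − 1/a_t)): v₁ᵗ = 122951 m/s, v₂ᵗ = 29142.9 m/s.
(a) ΔV₁ = |v₁ᵗ − v₁| ≈ 2.626e+04 m/s = 26.26 km/s.
(b) ΔV₂ = |v₂ − v₂ᵗ| ≈ 1.793e+04 m/s = 17.93 km/s.
(c) ΔV_total = ΔV₁ + ΔV₂ ≈ 4.419e+04 m/s = 44.19 km/s.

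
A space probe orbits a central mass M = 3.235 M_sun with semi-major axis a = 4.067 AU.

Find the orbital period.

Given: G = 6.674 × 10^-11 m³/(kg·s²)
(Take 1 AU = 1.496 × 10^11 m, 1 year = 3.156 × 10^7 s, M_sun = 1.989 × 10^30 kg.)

Convert to SI: a = 4.067 AU = 6.08423e+11 m; M = 3.235 M_sun = 6.43441e+30 kg.
GM = G · M = 6.674e-11 · 6.43441e+30 = 4.29433e+20 m³/s².
Kepler's third law: T = 2π √(a³ / GM).
Substituting a = 6.08423e+11 m and GM = 4.29433e+20 m³/s²:
T = 2π √((6.08423e+11)³ / 4.29433e+20) s
T ≈ 1.439e+08 s = 4.559 years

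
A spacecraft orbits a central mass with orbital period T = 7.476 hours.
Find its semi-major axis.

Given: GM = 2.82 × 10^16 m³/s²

Convert to SI: T = 7.476 hours = 26913.6 s.
Invert Kepler's third law: a = (GM · T² / (4π²))^(1/3).
Substituting T = 26913.6 s and GM = 2.82e+16 m³/s²:
a = (2.82e+16 · (26913.6)² / (4π²))^(1/3) m
a ≈ 8.028e+07 m = 80.28 Mm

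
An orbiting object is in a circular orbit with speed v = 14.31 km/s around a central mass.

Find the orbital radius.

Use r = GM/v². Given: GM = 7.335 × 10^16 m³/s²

Convert to SI: v = 14.31 km/s = 14310 m/s.
For a circular orbit, v² = GM / r, so r = GM / v².
r = 7.335e+16 / (14310)² m ≈ 3.582e+08 m = 358.2 Mm.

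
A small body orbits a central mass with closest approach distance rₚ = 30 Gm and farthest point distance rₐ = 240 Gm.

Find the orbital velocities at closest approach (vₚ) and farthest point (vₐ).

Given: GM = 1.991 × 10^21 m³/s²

Convert to SI: rₚ = 30 Gm = 3e+10 m; rₐ = 240 Gm = 2.4e+11 m.
Use the vis-viva equation v² = GM(2/r − 1/a) with a = (rₚ + rₐ)/2 = (3e+10 + 2.4e+11)/2 = 1.35e+11 m.
vₚ = √(GM · (2/rₚ − 1/a)) = √(1.991e+21 · (2/3e+10 − 1/1.35e+11)) m/s ≈ 3.435e+05 m/s = 343.5 km/s.
vₐ = √(GM · (2/rₐ − 1/a)) = √(1.991e+21 · (2/2.4e+11 − 1/1.35e+11)) m/s ≈ 4.294e+04 m/s = 42.94 km/s.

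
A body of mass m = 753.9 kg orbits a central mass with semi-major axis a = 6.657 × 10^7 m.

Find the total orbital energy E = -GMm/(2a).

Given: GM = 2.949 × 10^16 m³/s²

E = −GMm / (2a).
E = −2.949e+16 · 753.9 / (2 · 6.657e+07) J ≈ -1.67e+11 J = -167 GJ.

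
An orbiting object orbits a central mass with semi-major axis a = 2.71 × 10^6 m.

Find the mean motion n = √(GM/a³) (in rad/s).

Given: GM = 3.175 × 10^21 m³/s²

n = √(GM / a³).
n = √(3.175e+21 / (2.71e+06)³) rad/s ≈ 12.63 rad/s.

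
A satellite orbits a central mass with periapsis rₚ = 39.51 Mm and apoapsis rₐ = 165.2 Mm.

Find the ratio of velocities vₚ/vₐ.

Convert to SI: rₚ = 39.51 Mm = 3.951e+07 m; rₐ = 165.2 Mm = 1.652e+08 m.
Conservation of angular momentum gives rₚvₚ = rₐvₐ, so vₚ/vₐ = rₐ/rₚ.
vₚ/vₐ = 1.652e+08 / 3.951e+07 ≈ 4.181.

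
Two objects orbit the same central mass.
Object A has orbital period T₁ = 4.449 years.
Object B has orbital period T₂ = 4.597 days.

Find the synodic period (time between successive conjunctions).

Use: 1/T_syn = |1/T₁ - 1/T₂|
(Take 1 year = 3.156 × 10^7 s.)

Convert to SI: T₁ = 4.449 years = 1.4041e+08 s; T₂ = 4.597 days = 397181 s.
T_syn = |T₁ · T₂ / (T₁ − T₂)|.
T_syn = |1.4041e+08 · 397181 / (1.4041e+08 − 397181)| s ≈ 3.983e+05 s = 4.61 days.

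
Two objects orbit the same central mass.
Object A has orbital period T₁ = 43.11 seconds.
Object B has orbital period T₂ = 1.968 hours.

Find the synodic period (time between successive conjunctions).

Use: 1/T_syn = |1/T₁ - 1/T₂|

Convert to SI: T₂ = 1.968 hours = 7084.8 s.
T_syn = |T₁ · T₂ / (T₁ − T₂)|.
T_syn = |43.11 · 7084.8 / (43.11 − 7084.8)| s ≈ 43.37 s = 43.37 seconds.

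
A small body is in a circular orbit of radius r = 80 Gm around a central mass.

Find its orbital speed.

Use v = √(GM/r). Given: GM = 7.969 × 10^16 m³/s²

Convert to SI: r = 80 Gm = 8e+10 m.
For a circular orbit, gravity supplies the centripetal force, so v = √(GM / r).
v = √(7.969e+16 / 8e+10) m/s ≈ 998.1 m/s = 998.1 m/s.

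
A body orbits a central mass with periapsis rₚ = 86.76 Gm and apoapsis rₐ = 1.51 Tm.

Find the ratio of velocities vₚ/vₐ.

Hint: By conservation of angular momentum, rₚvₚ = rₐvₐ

Convert to SI: rₚ = 86.76 Gm = 8.676e+10 m; rₐ = 1.51 Tm = 1.51e+12 m.
Conservation of angular momentum gives rₚvₚ = rₐvₐ, so vₚ/vₐ = rₐ/rₚ.
vₚ/vₐ = 1.51e+12 / 8.676e+10 ≈ 17.4.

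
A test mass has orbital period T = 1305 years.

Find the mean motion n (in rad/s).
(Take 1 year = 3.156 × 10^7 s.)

Convert to SI: T = 1305 years = 4.11858e+10 s.
n = 2π / T.
n = 2π / 4.11858e+10 s ≈ 1.526e-10 rad/s.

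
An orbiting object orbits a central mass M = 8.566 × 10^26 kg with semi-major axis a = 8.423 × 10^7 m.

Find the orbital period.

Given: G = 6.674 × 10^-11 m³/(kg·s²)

GM = G · M = 6.674e-11 · 8.566e+26 = 5.71695e+16 m³/s².
Kepler's third law: T = 2π √(a³ / GM).
Substituting a = 8.423e+07 m and GM = 5.71695e+16 m³/s²:
T = 2π √((8.423e+07)³ / 5.71695e+16) s
T ≈ 2.031e+04 s = 5.643 hours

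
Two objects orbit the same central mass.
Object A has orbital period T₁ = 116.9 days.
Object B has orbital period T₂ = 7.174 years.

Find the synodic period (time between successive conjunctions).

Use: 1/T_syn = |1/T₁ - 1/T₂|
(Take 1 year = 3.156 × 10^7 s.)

Convert to SI: T₁ = 116.9 days = 1.01002e+07 s; T₂ = 7.174 years = 2.26411e+08 s.
T_syn = |T₁ · T₂ / (T₁ − T₂)|.
T_syn = |1.01002e+07 · 2.26411e+08 / (1.01002e+07 − 2.26411e+08)| s ≈ 1.057e+07 s = 122.4 days.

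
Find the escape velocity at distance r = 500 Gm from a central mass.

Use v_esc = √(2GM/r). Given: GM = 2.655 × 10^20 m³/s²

Convert to SI: r = 500 Gm = 5e+11 m.
Escape velocity comes from setting total energy to zero: ½v² − GM/r = 0 ⇒ v_esc = √(2GM / r).
v_esc = √(2 · 2.655e+20 / 5e+11) m/s ≈ 3.259e+04 m/s = 32.59 km/s.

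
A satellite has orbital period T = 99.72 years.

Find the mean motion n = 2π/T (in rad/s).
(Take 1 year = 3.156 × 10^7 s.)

Convert to SI: T = 99.72 years = 3.14716e+09 s.
n = 2π / T.
n = 2π / 3.14716e+09 s ≈ 1.996e-09 rad/s.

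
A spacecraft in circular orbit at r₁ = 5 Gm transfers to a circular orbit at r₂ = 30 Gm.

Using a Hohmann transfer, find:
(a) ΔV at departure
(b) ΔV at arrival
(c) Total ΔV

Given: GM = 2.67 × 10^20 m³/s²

Convert to SI: r₁ = 5 Gm = 5e+09 m; r₂ = 30 Gm = 3e+10 m.
Transfer semi-major axis: a_t = (r₁ + r₂)/2 = (5e+09 + 3e+10)/2 = 1.75e+10 m.
Circular speeds: v₁ = √(GM/r₁) = 231084 m/s, v₂ = √(GM/r₂) = 94339.8 m/s.
Transfer speeds (vis-viva v² = GM(2/r − 1/a_t)): v₁ᵗ = 302561 m/s, v₂ᵗ = 50426.8 m/s.
(a) ΔV₁ = |v₁ᵗ − v₁| ≈ 7.148e+04 m/s = 71.48 km/s.
(b) ΔV₂ = |v₂ − v₂ᵗ| ≈ 4.391e+04 m/s = 43.91 km/s.
(c) ΔV_total = ΔV₁ + ΔV₂ ≈ 1.154e+05 m/s = 115.4 km/s.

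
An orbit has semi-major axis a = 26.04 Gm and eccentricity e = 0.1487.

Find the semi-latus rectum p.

Convert to SI: a = 26.04 Gm = 2.604e+10 m.
p = a (1 − e²).
p = 2.604e+10 · (1 − (0.1487)²) = 2.604e+10 · 0.977888 ≈ 2.546e+10 m = 25.46 Gm.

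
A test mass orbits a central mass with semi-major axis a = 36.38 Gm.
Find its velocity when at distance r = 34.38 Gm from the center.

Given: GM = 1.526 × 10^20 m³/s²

Convert to SI: a = 36.38 Gm = 3.638e+10 m; r = 34.38 Gm = 3.438e+10 m.
Vis-viva: v = √(GM · (2/r − 1/a)).
2/r − 1/a = 2/3.438e+10 − 1/3.638e+10 = 3.06857e-11 m⁻¹.
v = √(1.526e+20 · 3.06857e-11) m/s ≈ 6.843e+04 m/s = 68.43 km/s.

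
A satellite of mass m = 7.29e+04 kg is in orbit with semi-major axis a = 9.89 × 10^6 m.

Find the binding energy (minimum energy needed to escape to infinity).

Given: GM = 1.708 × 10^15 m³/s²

Total orbital energy is E = −GMm/(2a); binding energy is E_bind = −E = GMm/(2a).
E_bind = 1.708e+15 · 7.29e+04 / (2 · 9.89e+06) J ≈ 6.295e+12 J = 6.295 TJ.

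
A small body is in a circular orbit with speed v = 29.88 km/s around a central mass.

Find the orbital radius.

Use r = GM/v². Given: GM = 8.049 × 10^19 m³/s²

Convert to SI: v = 29.88 km/s = 29880 m/s.
For a circular orbit, v² = GM / r, so r = GM / v².
r = 8.049e+19 / (29880)² m ≈ 9.015e+10 m = 90.15 Gm.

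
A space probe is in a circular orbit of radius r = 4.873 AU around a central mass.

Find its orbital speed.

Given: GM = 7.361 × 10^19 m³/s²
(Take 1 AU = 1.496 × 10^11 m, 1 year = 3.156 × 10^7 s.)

Convert to SI: r = 4.873 AU = 7.29001e+11 m.
For a circular orbit, gravity supplies the centripetal force, so v = √(GM / r).
v = √(7.361e+19 / 7.29001e+11) m/s ≈ 1.005e+04 m/s = 2.12 AU/year.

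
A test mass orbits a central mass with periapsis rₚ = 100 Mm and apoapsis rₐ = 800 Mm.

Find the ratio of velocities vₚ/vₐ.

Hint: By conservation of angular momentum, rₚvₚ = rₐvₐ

Convert to SI: rₚ = 100 Mm = 1e+08 m; rₐ = 800 Mm = 8e+08 m.
Conservation of angular momentum gives rₚvₚ = rₐvₐ, so vₚ/vₐ = rₐ/rₚ.
vₚ/vₐ = 8e+08 / 1e+08 ≈ 8.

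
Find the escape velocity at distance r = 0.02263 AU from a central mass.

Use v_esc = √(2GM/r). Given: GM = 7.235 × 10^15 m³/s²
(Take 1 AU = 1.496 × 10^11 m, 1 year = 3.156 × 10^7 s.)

Convert to SI: r = 0.02263 AU = 3.38545e+09 m.
Escape velocity comes from setting total energy to zero: ½v² − GM/r = 0 ⇒ v_esc = √(2GM / r).
v_esc = √(2 · 7.235e+15 / 3.38545e+09) m/s ≈ 2067 m/s = 0.4361 AU/year.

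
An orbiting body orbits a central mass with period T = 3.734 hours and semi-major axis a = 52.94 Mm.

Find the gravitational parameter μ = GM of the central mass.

Convert to SI: T = 3.734 hours = 13442.4 s; a = 52.94 Mm = 5.294e+07 m.
GM = 4π² · a³ / T².
GM = 4π² · (5.294e+07)³ / (13442.4)² m³/s² ≈ 3.242e+16 m³/s² = 3.242 × 10^16 m³/s².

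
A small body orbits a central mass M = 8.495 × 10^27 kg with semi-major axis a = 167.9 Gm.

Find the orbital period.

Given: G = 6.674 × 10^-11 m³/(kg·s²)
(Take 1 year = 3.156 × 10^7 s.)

Convert to SI: a = 167.9 Gm = 1.679e+11 m.
GM = G · M = 6.674e-11 · 8.495e+27 = 5.66956e+17 m³/s².
Kepler's third law: T = 2π √(a³ / GM).
Substituting a = 1.679e+11 m and GM = 5.66956e+17 m³/s²:
T = 2π √((1.679e+11)³ / 5.66956e+17) s
T ≈ 5.741e+08 s = 18.19 years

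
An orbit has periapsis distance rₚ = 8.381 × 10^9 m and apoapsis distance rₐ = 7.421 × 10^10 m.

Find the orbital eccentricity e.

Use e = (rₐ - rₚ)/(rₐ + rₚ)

e = (rₐ − rₚ) / (rₐ + rₚ).
e = (7.421e+10 − 8.381e+09) / (7.421e+10 + 8.381e+09) = 6.5829e+10 / 8.2591e+10 ≈ 0.797.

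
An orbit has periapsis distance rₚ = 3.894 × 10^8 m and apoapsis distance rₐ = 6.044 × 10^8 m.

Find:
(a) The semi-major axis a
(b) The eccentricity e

(a) a = (rₚ + rₐ) / 2 = (3.894e+08 + 6.044e+08) / 2 ≈ 4.969e+08 m = 4.969 × 10^8 m.
(b) e = (rₐ − rₚ) / (rₐ + rₚ) = (6.044e+08 − 3.894e+08) / (6.044e+08 + 3.894e+08) ≈ 0.2163.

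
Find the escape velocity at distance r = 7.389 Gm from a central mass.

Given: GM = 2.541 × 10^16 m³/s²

Convert to SI: r = 7.389 Gm = 7.389e+09 m.
Escape velocity comes from setting total energy to zero: ½v² − GM/r = 0 ⇒ v_esc = √(2GM / r).
v_esc = √(2 · 2.541e+16 / 7.389e+09) m/s ≈ 2623 m/s = 2.623 km/s.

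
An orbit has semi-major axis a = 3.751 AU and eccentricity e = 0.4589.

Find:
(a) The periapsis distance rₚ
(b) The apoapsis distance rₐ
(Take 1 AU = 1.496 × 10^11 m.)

Convert to SI: a = 3.751 AU = 5.6115e+11 m.
(a) rₚ = a(1 − e) = 5.6115e+11 · (1 − 0.4589) = 5.6115e+11 · 0.5411 ≈ 3.036e+11 m = 2.03 AU.
(b) rₐ = a(1 + e) = 5.6115e+11 · (1 + 0.4589) = 5.6115e+11 · 1.4589 ≈ 8.187e+11 m = 5.472 AU.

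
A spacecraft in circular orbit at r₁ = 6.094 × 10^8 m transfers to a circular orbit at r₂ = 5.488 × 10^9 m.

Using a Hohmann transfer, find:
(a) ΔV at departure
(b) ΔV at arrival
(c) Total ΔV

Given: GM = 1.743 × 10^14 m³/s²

Transfer semi-major axis: a_t = (r₁ + r₂)/2 = (6.094e+08 + 5.488e+09)/2 = 3.0487e+09 m.
Circular speeds: v₁ = √(GM/r₁) = 534.807 m/s, v₂ = √(GM/r₂) = 178.214 m/s.
Transfer speeds (vis-viva v² = GM(2/r − 1/a_t)): v₁ᵗ = 717.542 m/s, v₂ᵗ = 79.6775 m/s.
(a) ΔV₁ = |v₁ᵗ − v₁| ≈ 182.7 m/s = 182.7 m/s.
(b) ΔV₂ = |v₂ − v₂ᵗ| ≈ 98.54 m/s = 98.54 m/s.
(c) ΔV_total = ΔV₁ + ΔV₂ ≈ 281.3 m/s = 281.3 m/s.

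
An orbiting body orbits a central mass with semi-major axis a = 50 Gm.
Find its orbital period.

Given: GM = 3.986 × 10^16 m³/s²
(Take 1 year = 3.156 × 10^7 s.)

Convert to SI: a = 50 Gm = 5e+10 m.
Kepler's third law: T = 2π √(a³ / GM).
Substituting a = 5e+10 m and GM = 3.986e+16 m³/s²:
T = 2π √((5e+10)³ / 3.986e+16) s
T ≈ 3.519e+08 s = 11.15 years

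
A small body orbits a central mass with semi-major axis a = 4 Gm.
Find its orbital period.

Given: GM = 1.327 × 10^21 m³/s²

Convert to SI: a = 4 Gm = 4e+09 m.
Kepler's third law: T = 2π √(a³ / GM).
Substituting a = 4e+09 m and GM = 1.327e+21 m³/s²:
T = 2π √((4e+09)³ / 1.327e+21) s
T ≈ 4.363e+04 s = 12.12 hours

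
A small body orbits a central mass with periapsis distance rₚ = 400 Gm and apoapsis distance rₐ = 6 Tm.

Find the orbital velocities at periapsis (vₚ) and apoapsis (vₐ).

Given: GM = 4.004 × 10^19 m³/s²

Convert to SI: rₚ = 400 Gm = 4e+11 m; rₐ = 6 Tm = 6e+12 m.
Use the vis-viva equation v² = GM(2/r − 1/a) with a = (rₚ + rₐ)/2 = (4e+11 + 6e+12)/2 = 3.2e+12 m.
vₚ = √(GM · (2/rₚ − 1/a)) = √(4.004e+19 · (2/4e+11 − 1/3.2e+12)) m/s ≈ 1.37e+04 m/s = 13.7 km/s.
vₐ = √(GM · (2/rₐ − 1/a)) = √(4.004e+19 · (2/6e+12 − 1/3.2e+12)) m/s ≈ 913.3 m/s = 913.3 m/s.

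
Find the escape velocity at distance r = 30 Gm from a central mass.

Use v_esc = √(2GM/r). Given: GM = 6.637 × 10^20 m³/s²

Convert to SI: r = 30 Gm = 3e+10 m.
Escape velocity comes from setting total energy to zero: ½v² − GM/r = 0 ⇒ v_esc = √(2GM / r).
v_esc = √(2 · 6.637e+20 / 3e+10) m/s ≈ 2.103e+05 m/s = 210.3 km/s.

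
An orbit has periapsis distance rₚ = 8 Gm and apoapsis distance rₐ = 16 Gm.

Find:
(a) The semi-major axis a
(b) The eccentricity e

Convert to SI: rₚ = 8 Gm = 8e+09 m; rₐ = 16 Gm = 1.6e+10 m.
(a) a = (rₚ + rₐ) / 2 = (8e+09 + 1.6e+10) / 2 ≈ 1.2e+10 m = 12 Gm.
(b) e = (rₐ − rₚ) / (rₐ + rₚ) = (1.6e+10 − 8e+09) / (1.6e+10 + 8e+09) ≈ 0.3333.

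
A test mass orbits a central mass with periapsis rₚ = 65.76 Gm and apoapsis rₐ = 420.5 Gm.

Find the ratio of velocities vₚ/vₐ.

Convert to SI: rₚ = 65.76 Gm = 6.576e+10 m; rₐ = 420.5 Gm = 4.205e+11 m.
Conservation of angular momentum gives rₚvₚ = rₐvₐ, so vₚ/vₐ = rₐ/rₚ.
vₚ/vₐ = 4.205e+11 / 6.576e+10 ≈ 6.394.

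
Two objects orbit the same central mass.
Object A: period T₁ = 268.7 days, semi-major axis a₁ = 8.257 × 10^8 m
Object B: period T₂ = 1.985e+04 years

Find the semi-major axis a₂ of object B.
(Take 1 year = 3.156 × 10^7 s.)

Convert to SI: T₁ = 268.7 days = 2.32157e+07 s; T₂ = 1.985e+04 years = 6.26466e+11 s.
Kepler's third law: (T₁/T₂)² = (a₁/a₂)³ ⇒ a₂ = a₁ · (T₂/T₁)^(2/3).
T₂/T₁ = 6.26466e+11 / 2.32157e+07 = 26984.6.
a₂ = 8.257e+08 · (26984.6)^(2/3) m ≈ 7.428e+11 m = 7.428 × 10^11 m.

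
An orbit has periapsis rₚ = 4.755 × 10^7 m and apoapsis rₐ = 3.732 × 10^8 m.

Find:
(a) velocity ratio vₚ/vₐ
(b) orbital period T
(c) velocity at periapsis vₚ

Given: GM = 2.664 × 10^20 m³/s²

(a) Conservation of angular momentum (rₚvₚ = rₐvₐ) gives vₚ/vₐ = rₐ/rₚ = 3.732e+08/4.755e+07 ≈ 7.849
(b) With a = (rₚ + rₐ)/2 = 2.10375e+08 m, T = 2π √(a³/GM) = 2π √((2.10375e+08)³/2.664e+20) s ≈ 1175 s
(c) With a = (rₚ + rₐ)/2 = 2.10375e+08 m, vₚ = √(GM (2/rₚ − 1/a)) = √(2.664e+20 · (2/4.755e+07 − 1/2.10375e+08)) m/s ≈ 3.153e+06 m/s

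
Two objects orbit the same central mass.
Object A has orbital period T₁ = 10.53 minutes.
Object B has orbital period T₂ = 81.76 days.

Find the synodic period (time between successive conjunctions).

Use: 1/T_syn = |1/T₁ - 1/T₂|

Convert to SI: T₁ = 10.53 minutes = 631.8 s; T₂ = 81.76 days = 7.06406e+06 s.
T_syn = |T₁ · T₂ / (T₁ − T₂)|.
T_syn = |631.8 · 7.06406e+06 / (631.8 − 7.06406e+06)| s ≈ 631.9 s = 10.53 minutes.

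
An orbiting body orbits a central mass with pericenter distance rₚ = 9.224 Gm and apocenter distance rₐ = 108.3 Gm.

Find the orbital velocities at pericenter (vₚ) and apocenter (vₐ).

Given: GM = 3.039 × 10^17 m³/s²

Convert to SI: rₚ = 9.224 Gm = 9.224e+09 m; rₐ = 108.3 Gm = 1.083e+11 m.
Use the vis-viva equation v² = GM(2/r − 1/a) with a = (rₚ + rₐ)/2 = (9.224e+09 + 1.083e+11)/2 = 5.8762e+10 m.
vₚ = √(GM · (2/rₚ − 1/a)) = √(3.039e+17 · (2/9.224e+09 − 1/5.8762e+10)) m/s ≈ 7792 m/s = 7.792 km/s.
vₐ = √(GM · (2/rₐ − 1/a)) = √(3.039e+17 · (2/1.083e+11 − 1/5.8762e+10)) m/s ≈ 663.7 m/s = 663.7 m/s.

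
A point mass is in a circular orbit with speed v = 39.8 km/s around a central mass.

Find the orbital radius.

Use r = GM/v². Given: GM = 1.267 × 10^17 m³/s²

Convert to SI: v = 39.8 km/s = 39800 m/s.
For a circular orbit, v² = GM / r, so r = GM / v².
r = 1.267e+17 / (39800)² m ≈ 7.999e+07 m = 79.99 Mm.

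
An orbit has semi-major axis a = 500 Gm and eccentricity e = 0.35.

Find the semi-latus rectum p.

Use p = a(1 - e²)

Convert to SI: a = 500 Gm = 5e+11 m.
p = a (1 − e²).
p = 5e+11 · (1 − (0.35)²) = 5e+11 · 0.8775 ≈ 4.388e+11 m = 438.8 Gm.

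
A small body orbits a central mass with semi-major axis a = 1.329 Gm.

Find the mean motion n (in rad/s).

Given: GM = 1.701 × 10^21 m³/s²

Convert to SI: a = 1.329 Gm = 1.329e+09 m.
n = √(GM / a³).
n = √(1.701e+21 / (1.329e+09)³) rad/s ≈ 0.0008513 rad/s.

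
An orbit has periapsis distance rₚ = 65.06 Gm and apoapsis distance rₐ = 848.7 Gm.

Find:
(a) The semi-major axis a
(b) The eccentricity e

Convert to SI: rₚ = 65.06 Gm = 6.506e+10 m; rₐ = 848.7 Gm = 8.487e+11 m.
(a) a = (rₚ + rₐ) / 2 = (6.506e+10 + 8.487e+11) / 2 ≈ 4.569e+11 m = 456.9 Gm.
(b) e = (rₐ − rₚ) / (rₐ + rₚ) = (8.487e+11 − 6.506e+10) / (8.487e+11 + 6.506e+10) ≈ 0.8576.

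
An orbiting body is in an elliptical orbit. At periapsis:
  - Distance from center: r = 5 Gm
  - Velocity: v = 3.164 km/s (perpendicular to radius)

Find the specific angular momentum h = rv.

Convert to SI: r = 5 Gm = 5e+09 m; v = 3.164 km/s = 3164 m/s.
With v perpendicular to r, h = r · v.
h = 5e+09 · 3164 m²/s ≈ 1.582e+13 m²/s.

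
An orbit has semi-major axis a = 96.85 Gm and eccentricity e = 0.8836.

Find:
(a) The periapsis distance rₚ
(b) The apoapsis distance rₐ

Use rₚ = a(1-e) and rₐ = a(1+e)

Convert to SI: a = 96.85 Gm = 9.685e+10 m.
(a) rₚ = a(1 − e) = 9.685e+10 · (1 − 0.8836) = 9.685e+10 · 0.1164 ≈ 1.127e+10 m = 11.27 Gm.
(b) rₐ = a(1 + e) = 9.685e+10 · (1 + 0.8836) = 9.685e+10 · 1.8836 ≈ 1.824e+11 m = 182.4 Gm.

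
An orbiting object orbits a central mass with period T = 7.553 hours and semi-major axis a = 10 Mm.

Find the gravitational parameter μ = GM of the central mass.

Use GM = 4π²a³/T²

Convert to SI: T = 7.553 hours = 27190.8 s; a = 10 Mm = 1e+07 m.
GM = 4π² · a³ / T².
GM = 4π² · (1e+07)³ / (27190.8)² m³/s² ≈ 5.34e+13 m³/s² = 5.34 × 10^13 m³/s².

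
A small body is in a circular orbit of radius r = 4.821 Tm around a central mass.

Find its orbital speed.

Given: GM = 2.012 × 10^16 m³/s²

Convert to SI: r = 4.821 Tm = 4.821e+12 m.
For a circular orbit, gravity supplies the centripetal force, so v = √(GM / r).
v = √(2.012e+16 / 4.821e+12) m/s ≈ 64.6 m/s = 64.6 m/s.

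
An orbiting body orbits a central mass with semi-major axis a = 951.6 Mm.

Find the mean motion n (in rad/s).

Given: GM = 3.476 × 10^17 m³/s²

Convert to SI: a = 951.6 Mm = 9.516e+08 m.
n = √(GM / a³).
n = √(3.476e+17 / (9.516e+08)³) rad/s ≈ 2.008e-05 rad/s.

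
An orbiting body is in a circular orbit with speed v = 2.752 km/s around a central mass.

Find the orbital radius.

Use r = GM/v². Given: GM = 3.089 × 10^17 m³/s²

Convert to SI: v = 2.752 km/s = 2752 m/s.
For a circular orbit, v² = GM / r, so r = GM / v².
r = 3.089e+17 / (2752)² m ≈ 4.079e+10 m = 40.79 Gm.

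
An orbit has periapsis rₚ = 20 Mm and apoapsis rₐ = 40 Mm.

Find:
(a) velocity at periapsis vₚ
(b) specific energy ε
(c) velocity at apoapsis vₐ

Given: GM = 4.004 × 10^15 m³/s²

Convert to SI: rₚ = 20 Mm = 2e+07 m; rₐ = 40 Mm = 4e+07 m.
(a) With a = (rₚ + rₐ)/2 = 3e+07 m, vₚ = √(GM (2/rₚ − 1/a)) = √(4.004e+15 · (2/2e+07 − 1/3e+07)) m/s ≈ 1.634e+04 m/s
(b) With a = (rₚ + rₐ)/2 = 3e+07 m, ε = −GM/(2a) = −4.004e+15/(2 · 3e+07) J/kg ≈ -6.673e+07 J/kg
(c) With a = (rₚ + rₐ)/2 = 3e+07 m, vₐ = √(GM (2/rₐ − 1/a)) = √(4.004e+15 · (2/4e+07 − 1/3e+07)) m/s ≈ 8169 m/s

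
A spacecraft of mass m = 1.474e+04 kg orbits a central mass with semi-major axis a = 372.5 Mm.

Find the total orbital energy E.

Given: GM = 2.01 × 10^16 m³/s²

Convert to SI: a = 372.5 Mm = 3.725e+08 m.
E = −GMm / (2a).
E = −2.01e+16 · 1.474e+04 / (2 · 3.725e+08) J ≈ -3.977e+11 J = -397.7 GJ.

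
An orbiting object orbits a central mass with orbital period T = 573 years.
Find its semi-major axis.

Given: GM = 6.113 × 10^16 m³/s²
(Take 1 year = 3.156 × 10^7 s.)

Convert to SI: T = 573 years = 1.80839e+10 s.
Invert Kepler's third law: a = (GM · T² / (4π²))^(1/3).
Substituting T = 1.80839e+10 s and GM = 6.113e+16 m³/s²:
a = (6.113e+16 · (1.80839e+10)² / (4π²))^(1/3) m
a ≈ 7.971e+11 m = 797.1 Gm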